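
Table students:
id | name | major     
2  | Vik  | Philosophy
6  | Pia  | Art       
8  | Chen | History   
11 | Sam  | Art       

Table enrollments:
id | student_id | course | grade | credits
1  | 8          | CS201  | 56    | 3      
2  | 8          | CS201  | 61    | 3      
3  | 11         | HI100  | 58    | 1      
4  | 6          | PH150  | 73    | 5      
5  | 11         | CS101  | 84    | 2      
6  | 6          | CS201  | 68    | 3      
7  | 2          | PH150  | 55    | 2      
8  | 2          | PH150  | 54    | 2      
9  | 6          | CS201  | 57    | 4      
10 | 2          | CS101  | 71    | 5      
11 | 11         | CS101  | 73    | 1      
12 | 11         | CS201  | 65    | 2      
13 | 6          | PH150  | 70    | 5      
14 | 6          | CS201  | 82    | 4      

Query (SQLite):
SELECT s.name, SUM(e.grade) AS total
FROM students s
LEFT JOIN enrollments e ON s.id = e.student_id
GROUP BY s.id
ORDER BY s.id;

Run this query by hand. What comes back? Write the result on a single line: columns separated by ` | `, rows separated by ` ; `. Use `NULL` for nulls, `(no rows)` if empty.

Vik | 180 ; Pia | 350 ; Chen | 117 ; Sam | 280

LEFT JOIN keeps every students row; unmatched ones get NULL for enrollments columns.
Group by students.id and compute SUM(e.grade). SUM over an all-NULL group is NULL.
  2: ids {7, 8, 10} → SUM(e.grade)=180
  6: ids {4, 6, 9, 13, 14} → SUM(e.grade)=350
  8: ids {1, 2} → SUM(e.grade)=117
  11: ids {3, 5, 11, 12} → SUM(e.grade)=280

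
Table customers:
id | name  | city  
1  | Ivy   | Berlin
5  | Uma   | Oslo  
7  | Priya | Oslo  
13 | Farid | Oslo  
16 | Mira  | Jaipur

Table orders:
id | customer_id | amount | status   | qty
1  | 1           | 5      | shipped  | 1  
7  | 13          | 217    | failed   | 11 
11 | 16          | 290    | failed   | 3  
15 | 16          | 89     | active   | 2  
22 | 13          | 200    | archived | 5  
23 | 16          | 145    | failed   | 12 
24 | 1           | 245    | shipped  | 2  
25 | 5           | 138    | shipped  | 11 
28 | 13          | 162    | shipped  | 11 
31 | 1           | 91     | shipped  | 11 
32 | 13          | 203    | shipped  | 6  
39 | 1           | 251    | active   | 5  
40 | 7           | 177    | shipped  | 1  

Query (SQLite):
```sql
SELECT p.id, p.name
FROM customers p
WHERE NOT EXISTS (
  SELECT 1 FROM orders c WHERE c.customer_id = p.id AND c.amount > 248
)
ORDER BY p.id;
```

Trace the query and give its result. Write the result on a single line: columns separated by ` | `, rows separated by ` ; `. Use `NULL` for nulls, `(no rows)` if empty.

5 | Uma ; 7 | Priya ; 13 | Farid

For each customers row, check whether any orders with matching customer_id has amount > 248.
Keep rows where that is false.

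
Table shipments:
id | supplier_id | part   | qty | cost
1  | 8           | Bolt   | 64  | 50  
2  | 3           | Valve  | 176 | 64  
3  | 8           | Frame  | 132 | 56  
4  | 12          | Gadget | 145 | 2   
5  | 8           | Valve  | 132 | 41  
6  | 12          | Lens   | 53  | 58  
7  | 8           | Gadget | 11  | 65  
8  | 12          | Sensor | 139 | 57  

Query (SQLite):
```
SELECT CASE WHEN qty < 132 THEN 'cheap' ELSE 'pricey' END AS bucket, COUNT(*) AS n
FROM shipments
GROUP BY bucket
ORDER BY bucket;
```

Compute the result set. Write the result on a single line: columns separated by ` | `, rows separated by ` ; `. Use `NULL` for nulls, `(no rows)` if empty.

Bucket rows by qty < 132 → 'cheap' else 'pricey'; count each bucket.

cheap | 3 ; pricey | 5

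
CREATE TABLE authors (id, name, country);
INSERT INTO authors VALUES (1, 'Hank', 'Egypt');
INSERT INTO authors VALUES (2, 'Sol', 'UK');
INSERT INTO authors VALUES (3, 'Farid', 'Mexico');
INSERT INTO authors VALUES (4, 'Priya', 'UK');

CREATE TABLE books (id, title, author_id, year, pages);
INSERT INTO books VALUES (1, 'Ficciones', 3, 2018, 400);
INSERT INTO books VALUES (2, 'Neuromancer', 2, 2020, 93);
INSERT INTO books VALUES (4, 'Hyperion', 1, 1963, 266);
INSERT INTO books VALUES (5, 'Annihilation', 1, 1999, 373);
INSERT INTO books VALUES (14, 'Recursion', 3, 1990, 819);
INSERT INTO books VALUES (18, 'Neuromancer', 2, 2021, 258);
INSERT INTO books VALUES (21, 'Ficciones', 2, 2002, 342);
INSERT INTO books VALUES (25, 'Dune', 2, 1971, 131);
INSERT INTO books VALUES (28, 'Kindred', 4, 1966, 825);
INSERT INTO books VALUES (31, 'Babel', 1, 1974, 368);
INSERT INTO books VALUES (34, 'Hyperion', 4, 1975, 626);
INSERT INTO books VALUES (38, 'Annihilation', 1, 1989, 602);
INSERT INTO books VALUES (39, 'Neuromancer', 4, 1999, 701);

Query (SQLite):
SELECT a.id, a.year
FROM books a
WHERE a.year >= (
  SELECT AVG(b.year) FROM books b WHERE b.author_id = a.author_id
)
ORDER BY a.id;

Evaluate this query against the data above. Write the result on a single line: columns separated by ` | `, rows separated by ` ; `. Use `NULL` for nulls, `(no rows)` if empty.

For each books row a, compute AVG(year) over rows sharing a.author_id.
Keep row a if a.year >= that per-group AVG.
  author_id=1: AVG(year) = 1981.25
  author_id=2: AVG(year) = 2003.5
  author_id=3: AVG(year) = 2004.0
  author_id=4: AVG(year) = 1980.0

1 | 2018 ; 2 | 2020 ; 5 | 1999 ; 18 | 2021 ; 38 | 1989 ; 39 | 1999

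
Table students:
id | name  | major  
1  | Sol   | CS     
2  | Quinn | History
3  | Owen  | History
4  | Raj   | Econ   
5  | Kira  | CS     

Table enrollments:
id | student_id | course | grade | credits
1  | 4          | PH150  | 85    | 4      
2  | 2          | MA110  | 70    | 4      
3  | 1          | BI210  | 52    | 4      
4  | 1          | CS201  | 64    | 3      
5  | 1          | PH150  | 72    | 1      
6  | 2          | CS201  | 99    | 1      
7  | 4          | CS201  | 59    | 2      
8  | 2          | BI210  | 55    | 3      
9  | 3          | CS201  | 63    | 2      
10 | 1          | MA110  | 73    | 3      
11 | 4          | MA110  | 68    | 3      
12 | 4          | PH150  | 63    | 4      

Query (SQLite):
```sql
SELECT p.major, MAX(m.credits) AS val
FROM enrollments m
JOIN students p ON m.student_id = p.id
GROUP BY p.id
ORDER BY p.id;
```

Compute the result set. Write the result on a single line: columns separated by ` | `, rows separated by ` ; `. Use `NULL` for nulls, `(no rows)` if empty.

CS | 4 ; History | 4 ; History | 2 ; Econ | 4

Join each enrollments row to its students via student_id.
Group joined rows by students.id; compute MAX(m.credits) per group.
  1: ids {3, 4, 5, 10} → MAX(m.credits)=4
  2: ids {2, 6, 8} → MAX(m.credits)=4
  3: ids {9} → MAX(m.credits)=2
  4: ids {1, 7, 11, 12} → MAX(m.credits)=4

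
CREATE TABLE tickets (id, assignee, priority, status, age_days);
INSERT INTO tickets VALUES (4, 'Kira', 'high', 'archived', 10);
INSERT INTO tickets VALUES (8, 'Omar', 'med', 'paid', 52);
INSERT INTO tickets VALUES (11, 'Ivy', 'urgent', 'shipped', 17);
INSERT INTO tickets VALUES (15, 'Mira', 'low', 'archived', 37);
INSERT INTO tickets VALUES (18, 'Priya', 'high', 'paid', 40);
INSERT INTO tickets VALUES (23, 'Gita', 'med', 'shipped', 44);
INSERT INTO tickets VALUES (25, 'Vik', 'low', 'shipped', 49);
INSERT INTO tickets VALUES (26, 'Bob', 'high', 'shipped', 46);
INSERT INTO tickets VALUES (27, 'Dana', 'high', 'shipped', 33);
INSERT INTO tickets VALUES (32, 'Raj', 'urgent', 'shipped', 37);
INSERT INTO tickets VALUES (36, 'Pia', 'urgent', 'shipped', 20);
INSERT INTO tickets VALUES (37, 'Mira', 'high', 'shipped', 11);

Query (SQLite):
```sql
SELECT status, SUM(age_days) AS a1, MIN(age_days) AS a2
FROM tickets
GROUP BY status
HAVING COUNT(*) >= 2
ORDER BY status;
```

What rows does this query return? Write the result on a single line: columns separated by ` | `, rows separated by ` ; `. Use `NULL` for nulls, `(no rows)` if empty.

archived | 47 | 10 ; paid | 92 | 40 ; shipped | 257 | 11

Group tickets by status.
Per group compute: SUM(age_days), MIN(age_days).
HAVING: drop groups with fewer than 2 rows.
  archived: ids {4, 15} → SUM(age_days)=47, MIN(age_days)=10
  paid: ids {8, 18} → SUM(age_days)=92, MIN(age_days)=40
  shipped: ids {11, 23, 25, 26, 27, 32, 36, 37} → SUM(age_days)=257, MIN(age_days)=11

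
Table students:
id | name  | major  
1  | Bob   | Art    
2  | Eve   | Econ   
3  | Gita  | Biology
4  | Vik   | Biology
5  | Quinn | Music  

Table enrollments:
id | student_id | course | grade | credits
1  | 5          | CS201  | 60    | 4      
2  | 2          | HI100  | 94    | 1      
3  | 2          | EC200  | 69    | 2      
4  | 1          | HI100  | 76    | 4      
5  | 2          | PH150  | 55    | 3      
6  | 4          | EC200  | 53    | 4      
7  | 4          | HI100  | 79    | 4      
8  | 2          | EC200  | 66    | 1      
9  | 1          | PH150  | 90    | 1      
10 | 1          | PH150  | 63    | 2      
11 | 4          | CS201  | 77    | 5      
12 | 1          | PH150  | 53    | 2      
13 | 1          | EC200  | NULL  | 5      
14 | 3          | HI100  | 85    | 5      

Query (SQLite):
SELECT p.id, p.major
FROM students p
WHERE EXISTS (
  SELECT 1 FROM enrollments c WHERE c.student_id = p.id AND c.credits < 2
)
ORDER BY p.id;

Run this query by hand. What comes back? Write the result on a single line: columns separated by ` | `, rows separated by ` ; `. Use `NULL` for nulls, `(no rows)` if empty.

1 | Art ; 2 | Econ

For each students row, check whether any enrollments with matching student_id has credits < 2.
Keep rows where that is true.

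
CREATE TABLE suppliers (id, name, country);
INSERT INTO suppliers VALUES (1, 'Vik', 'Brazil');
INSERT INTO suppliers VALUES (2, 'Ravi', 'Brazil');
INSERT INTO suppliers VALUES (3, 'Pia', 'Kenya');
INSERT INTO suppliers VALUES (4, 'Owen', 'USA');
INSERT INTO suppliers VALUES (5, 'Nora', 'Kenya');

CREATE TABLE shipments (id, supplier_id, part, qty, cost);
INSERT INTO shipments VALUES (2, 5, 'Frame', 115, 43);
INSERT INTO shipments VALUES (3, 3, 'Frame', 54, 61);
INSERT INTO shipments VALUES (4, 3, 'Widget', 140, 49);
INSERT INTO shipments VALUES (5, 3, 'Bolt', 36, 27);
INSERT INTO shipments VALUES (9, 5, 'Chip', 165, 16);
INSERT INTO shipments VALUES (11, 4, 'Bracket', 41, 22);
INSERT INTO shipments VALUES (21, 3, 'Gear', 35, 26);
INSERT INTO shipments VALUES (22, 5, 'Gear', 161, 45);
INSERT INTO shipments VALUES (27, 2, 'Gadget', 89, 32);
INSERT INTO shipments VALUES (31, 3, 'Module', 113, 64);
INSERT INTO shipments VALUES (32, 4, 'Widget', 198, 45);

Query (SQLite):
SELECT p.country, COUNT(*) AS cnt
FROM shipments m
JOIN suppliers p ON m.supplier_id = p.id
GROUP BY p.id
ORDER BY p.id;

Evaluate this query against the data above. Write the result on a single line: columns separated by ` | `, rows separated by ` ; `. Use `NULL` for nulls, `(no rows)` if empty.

Join each shipments row to its suppliers via supplier_id.
Group joined rows by suppliers.id; compute COUNT(*) per group.
  2: ids {27} → COUNT(*)=1
  3: ids {3, 4, 5, 21, 31} → COUNT(*)=5
  4: ids {11, 32} → COUNT(*)=2
  5: ids {2, 9, 22} → COUNT(*)=3

Brazil | 1 ; Kenya | 5 ; USA | 2 ; Kenya | 3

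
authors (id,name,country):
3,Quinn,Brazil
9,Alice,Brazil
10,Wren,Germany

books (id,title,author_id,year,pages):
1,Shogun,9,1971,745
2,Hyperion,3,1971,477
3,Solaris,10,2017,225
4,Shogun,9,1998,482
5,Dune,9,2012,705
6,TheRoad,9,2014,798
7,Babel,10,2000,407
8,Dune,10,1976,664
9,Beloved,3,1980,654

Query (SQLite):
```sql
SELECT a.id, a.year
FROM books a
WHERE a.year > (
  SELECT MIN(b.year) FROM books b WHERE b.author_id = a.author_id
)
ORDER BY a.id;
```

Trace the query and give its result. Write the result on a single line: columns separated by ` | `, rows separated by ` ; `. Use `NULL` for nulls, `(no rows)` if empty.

For each books row a, compute MIN(year) over rows sharing a.author_id.
Keep row a if a.year > that per-group MIN.
  author_id=3: MIN(year) = 1971
  author_id=9: MIN(year) = 1971
  author_id=10: MIN(year) = 1976

3 | 2017 ; 4 | 1998 ; 5 | 2012 ; 6 | 2014 ; 7 | 2000 ; 9 | 1980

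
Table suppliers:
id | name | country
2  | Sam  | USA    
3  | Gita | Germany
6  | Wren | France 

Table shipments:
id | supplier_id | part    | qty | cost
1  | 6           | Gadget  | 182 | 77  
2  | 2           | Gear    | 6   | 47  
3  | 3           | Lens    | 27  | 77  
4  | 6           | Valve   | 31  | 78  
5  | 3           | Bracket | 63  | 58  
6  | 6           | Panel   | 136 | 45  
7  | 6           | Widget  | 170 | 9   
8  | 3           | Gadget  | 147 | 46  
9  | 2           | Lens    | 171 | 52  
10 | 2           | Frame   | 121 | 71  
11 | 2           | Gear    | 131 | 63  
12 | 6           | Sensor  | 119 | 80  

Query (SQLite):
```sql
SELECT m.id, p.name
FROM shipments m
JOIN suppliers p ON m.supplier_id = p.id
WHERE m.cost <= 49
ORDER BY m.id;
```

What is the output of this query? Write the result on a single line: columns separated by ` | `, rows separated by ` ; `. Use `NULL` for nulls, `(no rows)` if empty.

2 | Sam ; 6 | Wren ; 7 | Wren ; 8 | Gita

Each shipments row matches the suppliers row where supplier_id = suppliers.id.
Then keep rows with m.cost <= 49.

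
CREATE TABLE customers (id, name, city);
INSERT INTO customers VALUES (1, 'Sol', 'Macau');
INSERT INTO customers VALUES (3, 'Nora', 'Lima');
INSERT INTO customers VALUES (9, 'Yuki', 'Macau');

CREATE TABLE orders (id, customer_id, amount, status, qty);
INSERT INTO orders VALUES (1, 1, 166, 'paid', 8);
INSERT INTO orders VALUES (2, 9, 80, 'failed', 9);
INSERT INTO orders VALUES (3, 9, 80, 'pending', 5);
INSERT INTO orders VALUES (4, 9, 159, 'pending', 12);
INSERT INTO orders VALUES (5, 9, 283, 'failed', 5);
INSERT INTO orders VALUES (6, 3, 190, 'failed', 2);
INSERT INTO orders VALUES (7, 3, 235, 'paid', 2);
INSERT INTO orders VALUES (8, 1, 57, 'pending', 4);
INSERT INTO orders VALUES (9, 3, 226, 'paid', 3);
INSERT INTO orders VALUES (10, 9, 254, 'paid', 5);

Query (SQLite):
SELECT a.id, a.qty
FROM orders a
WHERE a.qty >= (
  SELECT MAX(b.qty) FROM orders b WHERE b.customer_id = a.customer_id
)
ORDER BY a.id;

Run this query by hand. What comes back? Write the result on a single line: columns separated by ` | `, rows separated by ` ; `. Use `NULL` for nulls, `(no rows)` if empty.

1 | 8 ; 4 | 12 ; 9 | 3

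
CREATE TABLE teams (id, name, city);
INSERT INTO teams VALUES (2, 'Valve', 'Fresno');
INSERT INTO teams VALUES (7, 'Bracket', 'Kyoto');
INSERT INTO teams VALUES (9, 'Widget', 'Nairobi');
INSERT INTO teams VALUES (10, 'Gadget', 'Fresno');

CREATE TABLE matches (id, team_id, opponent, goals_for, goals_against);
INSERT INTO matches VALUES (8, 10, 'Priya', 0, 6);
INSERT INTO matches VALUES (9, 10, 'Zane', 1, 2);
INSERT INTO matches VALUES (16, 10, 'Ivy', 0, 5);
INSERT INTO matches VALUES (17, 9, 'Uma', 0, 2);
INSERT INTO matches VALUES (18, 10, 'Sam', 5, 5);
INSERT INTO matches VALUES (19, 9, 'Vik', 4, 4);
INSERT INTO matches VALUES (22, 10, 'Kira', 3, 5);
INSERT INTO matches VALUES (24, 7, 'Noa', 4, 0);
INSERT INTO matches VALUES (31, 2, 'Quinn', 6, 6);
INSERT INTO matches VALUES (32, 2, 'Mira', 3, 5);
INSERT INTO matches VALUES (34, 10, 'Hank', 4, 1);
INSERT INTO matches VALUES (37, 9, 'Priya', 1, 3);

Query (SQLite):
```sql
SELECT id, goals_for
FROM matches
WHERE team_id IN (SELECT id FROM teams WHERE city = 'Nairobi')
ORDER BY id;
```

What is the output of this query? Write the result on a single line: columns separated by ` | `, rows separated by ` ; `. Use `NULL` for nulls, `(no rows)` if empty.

17 | 0 ; 19 | 4 ; 37 | 1

Inner query: teams.id where city = 'Nairobi'.
Outer: keep matches rows whose team_id is in that set.
Inner query → {9}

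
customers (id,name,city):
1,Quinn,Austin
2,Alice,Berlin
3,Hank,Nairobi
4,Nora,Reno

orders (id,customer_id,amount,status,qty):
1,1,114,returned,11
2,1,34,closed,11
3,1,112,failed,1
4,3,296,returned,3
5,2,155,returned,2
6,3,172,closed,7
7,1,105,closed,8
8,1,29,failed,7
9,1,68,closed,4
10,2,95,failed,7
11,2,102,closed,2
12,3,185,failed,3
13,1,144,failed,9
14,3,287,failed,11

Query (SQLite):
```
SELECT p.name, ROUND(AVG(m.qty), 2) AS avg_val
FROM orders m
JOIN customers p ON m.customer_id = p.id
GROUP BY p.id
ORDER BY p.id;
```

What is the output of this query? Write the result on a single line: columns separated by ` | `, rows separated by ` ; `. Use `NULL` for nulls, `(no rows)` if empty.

Quinn | 7.29 ; Alice | 3.67 ; Hank | 6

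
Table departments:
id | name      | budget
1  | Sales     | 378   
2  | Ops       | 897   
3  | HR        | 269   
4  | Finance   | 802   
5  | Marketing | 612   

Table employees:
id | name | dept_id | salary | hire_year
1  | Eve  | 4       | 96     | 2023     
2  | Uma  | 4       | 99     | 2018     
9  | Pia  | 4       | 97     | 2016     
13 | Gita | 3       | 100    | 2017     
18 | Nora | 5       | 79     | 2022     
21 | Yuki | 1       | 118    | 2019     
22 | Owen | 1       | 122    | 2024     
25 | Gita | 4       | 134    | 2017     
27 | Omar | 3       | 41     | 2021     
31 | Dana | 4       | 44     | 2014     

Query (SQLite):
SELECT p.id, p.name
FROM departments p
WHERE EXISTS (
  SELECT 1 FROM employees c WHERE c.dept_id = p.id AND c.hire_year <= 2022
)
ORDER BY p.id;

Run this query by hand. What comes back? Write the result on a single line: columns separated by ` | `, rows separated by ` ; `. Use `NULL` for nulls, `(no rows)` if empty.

For each departments row, check whether any employees with matching dept_id has hire_year <= 2022.
Keep rows where that is true.

1 | Sales ; 3 | HR ; 4 | Finance ; 5 | Marketing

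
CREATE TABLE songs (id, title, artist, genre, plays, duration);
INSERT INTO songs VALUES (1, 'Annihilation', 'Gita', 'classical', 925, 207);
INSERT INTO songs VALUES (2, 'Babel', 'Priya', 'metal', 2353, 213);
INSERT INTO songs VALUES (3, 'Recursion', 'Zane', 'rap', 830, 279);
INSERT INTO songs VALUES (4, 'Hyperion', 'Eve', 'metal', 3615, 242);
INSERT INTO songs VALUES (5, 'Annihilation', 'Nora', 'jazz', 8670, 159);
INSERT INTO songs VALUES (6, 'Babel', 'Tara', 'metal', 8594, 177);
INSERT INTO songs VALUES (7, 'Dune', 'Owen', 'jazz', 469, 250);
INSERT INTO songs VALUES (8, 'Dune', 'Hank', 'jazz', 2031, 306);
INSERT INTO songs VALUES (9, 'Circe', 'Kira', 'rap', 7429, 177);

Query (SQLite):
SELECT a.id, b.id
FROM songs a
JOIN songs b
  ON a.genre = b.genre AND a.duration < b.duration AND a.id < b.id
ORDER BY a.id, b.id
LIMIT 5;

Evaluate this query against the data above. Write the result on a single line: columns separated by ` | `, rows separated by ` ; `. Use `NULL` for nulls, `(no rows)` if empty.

Pairs (a,b) with same genre, a.duration < b.duration, a.id < b.id.
genre groups: classical:{1} jazz:{5,7,8} metal:{2,4,6} rap:{3,9}
Ordered by (a.id, b.id); first 5.

2 | 4 ; 5 | 7 ; 5 | 8 ; 7 | 8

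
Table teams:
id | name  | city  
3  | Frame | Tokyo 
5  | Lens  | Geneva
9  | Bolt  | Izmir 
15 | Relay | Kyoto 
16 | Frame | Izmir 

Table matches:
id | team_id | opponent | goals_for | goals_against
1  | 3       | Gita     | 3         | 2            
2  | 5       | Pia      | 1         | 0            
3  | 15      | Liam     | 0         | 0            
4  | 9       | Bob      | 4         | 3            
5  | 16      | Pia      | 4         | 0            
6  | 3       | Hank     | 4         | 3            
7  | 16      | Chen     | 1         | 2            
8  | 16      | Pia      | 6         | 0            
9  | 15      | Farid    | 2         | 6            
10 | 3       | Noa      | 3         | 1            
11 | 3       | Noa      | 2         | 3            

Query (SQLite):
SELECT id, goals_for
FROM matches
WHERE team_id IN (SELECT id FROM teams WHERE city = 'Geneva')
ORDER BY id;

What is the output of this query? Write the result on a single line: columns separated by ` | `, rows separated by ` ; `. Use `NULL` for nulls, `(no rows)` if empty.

2 | 1

Inner query: teams.id where city = 'Geneva'.
Outer: keep matches rows whose team_id is in that set.
Inner query → {5}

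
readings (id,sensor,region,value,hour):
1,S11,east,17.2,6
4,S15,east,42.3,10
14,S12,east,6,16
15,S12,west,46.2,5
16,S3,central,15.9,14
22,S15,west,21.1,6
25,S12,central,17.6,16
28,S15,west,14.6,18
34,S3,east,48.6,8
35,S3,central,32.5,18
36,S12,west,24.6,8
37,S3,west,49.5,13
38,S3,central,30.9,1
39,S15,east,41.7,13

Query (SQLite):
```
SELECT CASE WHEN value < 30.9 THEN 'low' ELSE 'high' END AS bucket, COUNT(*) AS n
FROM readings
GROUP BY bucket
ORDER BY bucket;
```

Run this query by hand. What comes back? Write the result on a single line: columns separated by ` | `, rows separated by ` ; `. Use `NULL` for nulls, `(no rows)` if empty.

high | 7 ; low | 7

Bucket rows by value < 30.9 → 'low' else 'high'; count each bucket.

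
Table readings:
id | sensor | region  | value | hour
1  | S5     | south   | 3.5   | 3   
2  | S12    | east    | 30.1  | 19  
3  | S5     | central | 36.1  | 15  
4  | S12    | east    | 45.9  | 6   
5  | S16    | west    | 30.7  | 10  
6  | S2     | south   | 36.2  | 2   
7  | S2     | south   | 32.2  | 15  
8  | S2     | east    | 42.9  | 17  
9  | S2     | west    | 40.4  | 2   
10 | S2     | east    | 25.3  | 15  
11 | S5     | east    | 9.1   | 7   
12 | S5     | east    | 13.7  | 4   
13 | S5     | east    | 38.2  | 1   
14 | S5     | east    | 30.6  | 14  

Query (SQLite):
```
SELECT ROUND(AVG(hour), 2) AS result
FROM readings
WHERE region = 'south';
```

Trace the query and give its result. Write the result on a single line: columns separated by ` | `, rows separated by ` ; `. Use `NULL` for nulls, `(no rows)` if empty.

Rows where region='south' → hour values: [3, 2, 15].
AVG = 20 / 3 (rounded to 2 dp).

6.67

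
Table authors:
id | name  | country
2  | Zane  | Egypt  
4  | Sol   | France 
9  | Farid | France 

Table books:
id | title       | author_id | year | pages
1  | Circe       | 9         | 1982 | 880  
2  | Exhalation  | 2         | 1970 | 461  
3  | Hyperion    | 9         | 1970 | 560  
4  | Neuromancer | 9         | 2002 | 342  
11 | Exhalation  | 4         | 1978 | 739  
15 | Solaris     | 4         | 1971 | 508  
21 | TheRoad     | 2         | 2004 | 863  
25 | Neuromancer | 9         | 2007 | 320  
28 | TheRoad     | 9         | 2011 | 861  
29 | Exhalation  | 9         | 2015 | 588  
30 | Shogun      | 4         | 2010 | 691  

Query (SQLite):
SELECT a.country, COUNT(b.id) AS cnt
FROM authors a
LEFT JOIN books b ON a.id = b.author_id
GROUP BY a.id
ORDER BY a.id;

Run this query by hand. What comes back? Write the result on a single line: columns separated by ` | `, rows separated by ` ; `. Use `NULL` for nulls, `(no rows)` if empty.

Egypt | 2 ; France | 3 ; France | 6

LEFT JOIN keeps every authors row; unmatched ones get NULL for books columns.
Group by authors.id and compute COUNT(b.id). COUNT(col) of an all-NULL group is 0.
  2: ids {2, 21} → COUNT(b.id)=2
  4: ids {11, 15, 30} → COUNT(b.id)=3
  9: ids {1, 3, 4, 25, 28, 29} → COUNT(b.id)=6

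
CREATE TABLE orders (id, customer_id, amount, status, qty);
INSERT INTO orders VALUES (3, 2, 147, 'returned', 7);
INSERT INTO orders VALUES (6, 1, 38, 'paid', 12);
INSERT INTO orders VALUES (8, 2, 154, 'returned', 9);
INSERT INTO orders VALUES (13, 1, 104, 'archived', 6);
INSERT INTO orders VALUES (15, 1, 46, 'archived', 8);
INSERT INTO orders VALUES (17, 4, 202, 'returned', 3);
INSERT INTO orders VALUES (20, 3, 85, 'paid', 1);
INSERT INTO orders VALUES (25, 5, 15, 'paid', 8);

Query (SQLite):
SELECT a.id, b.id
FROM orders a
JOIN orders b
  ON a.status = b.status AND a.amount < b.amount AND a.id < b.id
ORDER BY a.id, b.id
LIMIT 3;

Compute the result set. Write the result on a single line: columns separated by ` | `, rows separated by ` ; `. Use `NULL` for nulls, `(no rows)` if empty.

Pairs (a,b) with same status, a.amount < b.amount, a.id < b.id.
status groups: archived:{13,15} paid:{6,20,25} returned:{3,8,17}
Ordered by (a.id, b.id); first 3.

3 | 8 ; 3 | 17 ; 6 | 20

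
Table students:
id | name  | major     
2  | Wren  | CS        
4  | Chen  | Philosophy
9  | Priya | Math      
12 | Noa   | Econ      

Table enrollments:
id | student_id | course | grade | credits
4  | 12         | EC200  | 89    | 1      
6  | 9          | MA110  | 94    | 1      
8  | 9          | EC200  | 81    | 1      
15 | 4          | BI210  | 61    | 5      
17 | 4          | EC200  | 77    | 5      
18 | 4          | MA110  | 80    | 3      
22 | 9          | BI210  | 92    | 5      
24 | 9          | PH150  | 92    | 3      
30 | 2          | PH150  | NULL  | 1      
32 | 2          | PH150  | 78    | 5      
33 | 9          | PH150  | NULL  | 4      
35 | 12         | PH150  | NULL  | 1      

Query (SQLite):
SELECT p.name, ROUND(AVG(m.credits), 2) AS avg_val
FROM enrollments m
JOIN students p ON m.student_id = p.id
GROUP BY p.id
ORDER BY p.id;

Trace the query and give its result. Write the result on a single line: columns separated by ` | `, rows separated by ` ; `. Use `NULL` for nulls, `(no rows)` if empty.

Join each enrollments row to its students via student_id.
Group joined rows by students.id; compute ROUND(AVG(m.credits), 2) per group.
  2: ids {30, 32} → ROUND(AVG(m.credits), 2)=3
  4: ids {15, 17, 18} → ROUND(AVG(m.credits), 2)=4.33
  9: ids {6, 8, 22, 24, 33} → ROUND(AVG(m.credits), 2)=2.8
  12: ids {4, 35} → ROUND(AVG(m.credits), 2)=1

Wren | 3 ; Chen | 4.33 ; Priya | 2.8 ; Noa | 1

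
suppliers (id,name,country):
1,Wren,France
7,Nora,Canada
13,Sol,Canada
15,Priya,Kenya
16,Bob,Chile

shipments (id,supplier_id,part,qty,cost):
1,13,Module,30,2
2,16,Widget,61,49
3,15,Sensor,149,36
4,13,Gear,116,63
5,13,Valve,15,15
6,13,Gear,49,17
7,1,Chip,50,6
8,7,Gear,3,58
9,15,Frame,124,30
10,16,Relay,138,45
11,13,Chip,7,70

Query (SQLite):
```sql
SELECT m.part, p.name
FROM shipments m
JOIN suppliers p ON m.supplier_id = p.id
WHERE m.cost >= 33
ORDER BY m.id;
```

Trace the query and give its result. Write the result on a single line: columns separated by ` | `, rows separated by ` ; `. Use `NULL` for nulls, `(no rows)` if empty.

Each shipments row matches the suppliers row where supplier_id = suppliers.id.
Then keep rows with m.cost >= 33.

Widget | Bob ; Sensor | Priya ; Gear | Sol ; Gear | Nora ; Relay | Bob ; Chip | Sol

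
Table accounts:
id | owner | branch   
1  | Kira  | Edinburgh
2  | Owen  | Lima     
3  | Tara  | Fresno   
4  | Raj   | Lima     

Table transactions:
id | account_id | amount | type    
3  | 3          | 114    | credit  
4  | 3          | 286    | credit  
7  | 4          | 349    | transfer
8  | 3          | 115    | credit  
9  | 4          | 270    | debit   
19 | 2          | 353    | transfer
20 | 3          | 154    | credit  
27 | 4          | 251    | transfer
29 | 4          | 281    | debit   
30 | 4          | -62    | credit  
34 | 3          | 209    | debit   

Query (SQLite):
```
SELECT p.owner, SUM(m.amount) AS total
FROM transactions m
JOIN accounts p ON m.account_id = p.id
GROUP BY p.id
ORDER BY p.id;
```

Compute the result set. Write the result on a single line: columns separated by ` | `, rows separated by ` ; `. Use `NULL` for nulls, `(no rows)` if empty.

Owen | 353 ; Tara | 878 ; Raj | 1089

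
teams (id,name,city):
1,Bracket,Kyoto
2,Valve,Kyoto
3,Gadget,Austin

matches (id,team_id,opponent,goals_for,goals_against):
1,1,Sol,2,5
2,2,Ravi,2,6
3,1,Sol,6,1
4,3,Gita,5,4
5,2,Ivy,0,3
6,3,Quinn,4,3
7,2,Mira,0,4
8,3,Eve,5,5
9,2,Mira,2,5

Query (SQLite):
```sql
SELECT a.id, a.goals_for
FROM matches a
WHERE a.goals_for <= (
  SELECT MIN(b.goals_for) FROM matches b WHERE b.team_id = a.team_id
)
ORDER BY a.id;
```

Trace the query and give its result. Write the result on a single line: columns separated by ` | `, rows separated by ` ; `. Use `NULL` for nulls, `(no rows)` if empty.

1 | 2 ; 5 | 0 ; 6 | 4 ; 7 | 0

For each matches row a, compute MIN(goals_for) over rows sharing a.team_id.
Keep row a if a.goals_for <= that per-group MIN.
  team_id=1: MIN(goals_for) = 2
  team_id=2: MIN(goals_for) = 0
  team_id=3: MIN(goals_for) = 4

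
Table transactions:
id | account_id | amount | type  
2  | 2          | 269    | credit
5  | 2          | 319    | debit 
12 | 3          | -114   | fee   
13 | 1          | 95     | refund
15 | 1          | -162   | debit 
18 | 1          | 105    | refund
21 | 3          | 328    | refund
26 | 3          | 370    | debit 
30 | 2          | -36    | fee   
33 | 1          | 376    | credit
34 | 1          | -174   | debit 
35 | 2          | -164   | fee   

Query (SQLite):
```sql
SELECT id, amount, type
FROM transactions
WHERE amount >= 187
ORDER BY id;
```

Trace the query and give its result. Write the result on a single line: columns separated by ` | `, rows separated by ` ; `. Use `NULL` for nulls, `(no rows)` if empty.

amount >= 187: ids {2, 5, 21, 26, 33}

2 | 269 | credit ; 5 | 319 | debit ; 21 | 328 | refund ; 26 | 370 | debit ; 33 | 376 | credit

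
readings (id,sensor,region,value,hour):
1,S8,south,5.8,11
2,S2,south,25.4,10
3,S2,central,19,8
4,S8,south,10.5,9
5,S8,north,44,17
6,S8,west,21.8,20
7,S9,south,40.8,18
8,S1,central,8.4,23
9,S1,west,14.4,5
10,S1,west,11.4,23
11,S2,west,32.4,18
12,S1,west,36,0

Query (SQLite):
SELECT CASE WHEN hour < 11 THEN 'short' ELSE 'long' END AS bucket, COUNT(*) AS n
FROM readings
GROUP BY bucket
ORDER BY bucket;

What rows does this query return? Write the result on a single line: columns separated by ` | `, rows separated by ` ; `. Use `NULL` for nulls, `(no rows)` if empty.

Bucket rows by hour < 11 → 'short' else 'long'; count each bucket.

long | 7 ; short | 5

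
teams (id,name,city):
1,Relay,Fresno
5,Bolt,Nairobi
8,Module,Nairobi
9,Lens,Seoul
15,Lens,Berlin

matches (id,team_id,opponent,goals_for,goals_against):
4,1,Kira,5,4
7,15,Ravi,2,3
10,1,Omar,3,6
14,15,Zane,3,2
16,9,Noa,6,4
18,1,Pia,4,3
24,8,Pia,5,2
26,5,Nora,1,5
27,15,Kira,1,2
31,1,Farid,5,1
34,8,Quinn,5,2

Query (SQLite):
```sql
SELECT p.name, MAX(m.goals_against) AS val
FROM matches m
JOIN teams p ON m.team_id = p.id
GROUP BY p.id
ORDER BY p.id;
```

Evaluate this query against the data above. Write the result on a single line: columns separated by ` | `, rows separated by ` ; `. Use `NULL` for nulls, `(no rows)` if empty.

Join each matches row to its teams via team_id.
Group joined rows by teams.id; compute MAX(m.goals_against) per group.
  1: ids {4, 10, 18, 31} → MAX(m.goals_against)=6
  5: ids {26} → MAX(m.goals_against)=5
  8: ids {24, 34} → MAX(m.goals_against)=2
  9: ids {16} → MAX(m.goals_against)=4
  15: ids {7, 14, 27} → MAX(m.goals_against)=3

Relay | 6 ; Bolt | 5 ; Module | 2 ; Lens | 4 ; Lens | 3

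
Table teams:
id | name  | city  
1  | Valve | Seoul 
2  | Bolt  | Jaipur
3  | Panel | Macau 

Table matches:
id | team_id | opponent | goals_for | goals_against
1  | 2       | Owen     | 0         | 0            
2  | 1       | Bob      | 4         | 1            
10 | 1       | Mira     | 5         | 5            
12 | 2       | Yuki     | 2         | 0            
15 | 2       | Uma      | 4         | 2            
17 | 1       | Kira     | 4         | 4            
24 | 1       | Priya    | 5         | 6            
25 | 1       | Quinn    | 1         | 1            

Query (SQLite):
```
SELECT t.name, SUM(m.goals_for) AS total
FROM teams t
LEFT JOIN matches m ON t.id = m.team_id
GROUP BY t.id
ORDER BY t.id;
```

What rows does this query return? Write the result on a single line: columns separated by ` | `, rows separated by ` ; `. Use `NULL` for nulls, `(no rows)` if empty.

Valve | 19 ; Bolt | 6 ; Panel | NULL

LEFT JOIN keeps every teams row; unmatched ones get NULL for matches columns.
Group by teams.id and compute SUM(m.goals_for). SUM over an all-NULL group is NULL.
  1: ids {2, 10, 17, 24, 25} → SUM(m.goals_for)=19
  2: ids {1, 12, 15} → SUM(m.goals_for)=6
  3: ids {—} → SUM(m.goals_for)=NULL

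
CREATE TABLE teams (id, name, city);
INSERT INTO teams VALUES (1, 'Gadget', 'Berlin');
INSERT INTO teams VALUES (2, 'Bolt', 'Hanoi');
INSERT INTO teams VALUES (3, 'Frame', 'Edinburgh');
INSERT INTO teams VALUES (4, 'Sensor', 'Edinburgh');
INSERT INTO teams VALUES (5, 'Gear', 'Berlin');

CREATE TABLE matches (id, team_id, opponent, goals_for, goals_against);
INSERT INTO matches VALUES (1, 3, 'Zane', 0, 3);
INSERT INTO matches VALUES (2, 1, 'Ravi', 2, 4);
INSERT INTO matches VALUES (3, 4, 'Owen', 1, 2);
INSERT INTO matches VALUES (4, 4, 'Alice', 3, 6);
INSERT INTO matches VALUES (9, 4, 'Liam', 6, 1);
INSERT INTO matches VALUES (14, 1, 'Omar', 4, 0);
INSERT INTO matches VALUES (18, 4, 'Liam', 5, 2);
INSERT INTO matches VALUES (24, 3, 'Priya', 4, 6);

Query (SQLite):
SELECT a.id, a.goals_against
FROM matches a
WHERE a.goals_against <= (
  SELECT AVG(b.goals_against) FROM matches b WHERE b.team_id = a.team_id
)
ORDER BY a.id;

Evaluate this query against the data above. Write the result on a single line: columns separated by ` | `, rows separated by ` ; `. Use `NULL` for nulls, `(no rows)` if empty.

1 | 3 ; 3 | 2 ; 9 | 1 ; 14 | 0 ; 18 | 2

For each matches row a, compute AVG(goals_against) over rows sharing a.team_id.
Keep row a if a.goals_against <= that per-group AVG.
  team_id=1: AVG(goals_against) = 2.0
  team_id=3: AVG(goals_against) = 4.5
  team_id=4: AVG(goals_against) = 2.75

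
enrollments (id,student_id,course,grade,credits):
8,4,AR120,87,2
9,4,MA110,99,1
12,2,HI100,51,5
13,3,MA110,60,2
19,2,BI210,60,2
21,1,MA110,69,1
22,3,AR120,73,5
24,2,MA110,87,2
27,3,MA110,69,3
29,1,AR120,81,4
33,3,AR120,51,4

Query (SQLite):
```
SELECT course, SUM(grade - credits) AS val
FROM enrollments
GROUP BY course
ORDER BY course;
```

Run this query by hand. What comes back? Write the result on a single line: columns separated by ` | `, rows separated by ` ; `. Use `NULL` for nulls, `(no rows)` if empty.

For each row compute grade - credits.
Group by course; take SUM of the expression per group.
  AR120: ids {8, 22, 29, 33} → SUM(grade - credits)=277
  BI210: ids {19} → SUM(grade - credits)=58
  HI100: ids {12} → SUM(grade - credits)=46
  MA110: ids {9, 13, 21, 24, 27} → SUM(grade - credits)=375

AR120 | 277 ; BI210 | 58 ; HI100 | 46 ; MA110 | 375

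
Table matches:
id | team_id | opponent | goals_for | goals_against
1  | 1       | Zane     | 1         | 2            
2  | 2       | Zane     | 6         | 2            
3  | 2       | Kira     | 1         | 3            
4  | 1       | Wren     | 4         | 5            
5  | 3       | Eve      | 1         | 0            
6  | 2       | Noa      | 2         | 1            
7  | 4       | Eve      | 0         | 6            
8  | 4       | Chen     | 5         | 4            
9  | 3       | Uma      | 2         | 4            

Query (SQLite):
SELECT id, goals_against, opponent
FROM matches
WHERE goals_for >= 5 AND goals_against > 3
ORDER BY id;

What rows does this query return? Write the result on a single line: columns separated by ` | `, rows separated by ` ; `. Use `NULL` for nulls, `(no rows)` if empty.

8 | 4 | Chen

goals_for >= 5: ids {2, 8}
goals_against > 3: ids {4, 7, 8, 9}
Combine with AND.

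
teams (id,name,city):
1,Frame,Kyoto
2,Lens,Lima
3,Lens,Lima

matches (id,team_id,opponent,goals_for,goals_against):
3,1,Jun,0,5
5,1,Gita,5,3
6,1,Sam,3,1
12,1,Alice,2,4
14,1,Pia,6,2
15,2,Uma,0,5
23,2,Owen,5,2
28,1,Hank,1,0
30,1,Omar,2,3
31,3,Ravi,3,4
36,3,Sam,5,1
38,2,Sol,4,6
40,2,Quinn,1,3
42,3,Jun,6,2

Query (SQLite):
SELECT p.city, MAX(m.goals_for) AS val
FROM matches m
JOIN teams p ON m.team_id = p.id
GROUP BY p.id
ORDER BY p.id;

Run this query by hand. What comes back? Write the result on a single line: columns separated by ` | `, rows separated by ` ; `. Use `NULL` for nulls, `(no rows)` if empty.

Join each matches row to its teams via team_id.
Group joined rows by teams.id; compute MAX(m.goals_for) per group.
  1: ids {3, 5, 6, 12, 14, 28, 30} → MAX(m.goals_for)=6
  2: ids {15, 23, 38, 40} → MAX(m.goals_for)=5
  3: ids {31, 36, 42} → MAX(m.goals_for)=6

Kyoto | 6 ; Lima | 5 ; Lima | 6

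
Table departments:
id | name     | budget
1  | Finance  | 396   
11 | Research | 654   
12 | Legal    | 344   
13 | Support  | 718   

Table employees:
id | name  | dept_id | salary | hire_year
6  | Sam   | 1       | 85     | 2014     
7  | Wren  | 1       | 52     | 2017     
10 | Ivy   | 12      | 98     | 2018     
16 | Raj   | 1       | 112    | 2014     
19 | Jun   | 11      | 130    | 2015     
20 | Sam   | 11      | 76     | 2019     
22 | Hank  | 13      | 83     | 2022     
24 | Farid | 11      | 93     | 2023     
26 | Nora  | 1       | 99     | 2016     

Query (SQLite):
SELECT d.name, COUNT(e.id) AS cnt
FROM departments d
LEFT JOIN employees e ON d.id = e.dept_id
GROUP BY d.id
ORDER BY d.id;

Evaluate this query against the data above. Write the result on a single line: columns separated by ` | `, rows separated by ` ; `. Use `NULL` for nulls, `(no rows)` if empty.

LEFT JOIN keeps every departments row; unmatched ones get NULL for employees columns.
Group by departments.id and compute COUNT(e.id). COUNT(col) of an all-NULL group is 0.
  1: ids {6, 7, 16, 26} → COUNT(e.id)=4
  11: ids {19, 20, 24} → COUNT(e.id)=3
  12: ids {10} → COUNT(e.id)=1
  13: ids {22} → COUNT(e.id)=1

Finance | 4 ; Research | 3 ; Legal | 1 ; Support | 1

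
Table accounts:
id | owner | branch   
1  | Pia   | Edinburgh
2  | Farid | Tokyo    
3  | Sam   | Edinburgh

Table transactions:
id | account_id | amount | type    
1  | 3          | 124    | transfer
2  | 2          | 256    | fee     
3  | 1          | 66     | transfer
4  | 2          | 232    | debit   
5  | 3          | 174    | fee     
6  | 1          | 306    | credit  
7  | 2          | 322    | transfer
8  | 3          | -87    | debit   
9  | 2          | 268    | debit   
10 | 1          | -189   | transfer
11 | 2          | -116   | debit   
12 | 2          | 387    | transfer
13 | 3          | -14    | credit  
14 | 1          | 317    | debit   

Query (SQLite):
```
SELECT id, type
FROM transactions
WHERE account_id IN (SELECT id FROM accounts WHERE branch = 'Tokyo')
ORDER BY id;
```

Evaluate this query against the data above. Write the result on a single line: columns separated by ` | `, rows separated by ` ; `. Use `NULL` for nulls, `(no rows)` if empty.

Inner query: accounts.id where branch = 'Tokyo'.
Outer: keep transactions rows whose account_id is in that set.
Inner query → {2}

2 | fee ; 4 | debit ; 7 | transfer ; 9 | debit ; 11 | debit ; 12 | transfer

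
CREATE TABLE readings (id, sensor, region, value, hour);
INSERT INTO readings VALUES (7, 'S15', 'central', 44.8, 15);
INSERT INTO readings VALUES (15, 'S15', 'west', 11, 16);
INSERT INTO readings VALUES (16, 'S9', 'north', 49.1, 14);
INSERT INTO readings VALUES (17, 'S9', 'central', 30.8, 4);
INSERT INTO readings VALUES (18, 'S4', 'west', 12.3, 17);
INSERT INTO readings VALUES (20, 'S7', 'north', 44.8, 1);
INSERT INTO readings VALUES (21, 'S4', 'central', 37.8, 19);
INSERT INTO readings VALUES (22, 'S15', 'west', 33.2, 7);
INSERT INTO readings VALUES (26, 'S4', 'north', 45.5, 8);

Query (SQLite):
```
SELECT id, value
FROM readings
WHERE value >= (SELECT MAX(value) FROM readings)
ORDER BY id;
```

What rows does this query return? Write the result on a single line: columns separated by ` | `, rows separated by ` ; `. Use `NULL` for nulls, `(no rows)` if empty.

Scalar subquery: MAX(value) over all readings rows = 49.1.
Keep rows where value >= that value.

16 | 49.1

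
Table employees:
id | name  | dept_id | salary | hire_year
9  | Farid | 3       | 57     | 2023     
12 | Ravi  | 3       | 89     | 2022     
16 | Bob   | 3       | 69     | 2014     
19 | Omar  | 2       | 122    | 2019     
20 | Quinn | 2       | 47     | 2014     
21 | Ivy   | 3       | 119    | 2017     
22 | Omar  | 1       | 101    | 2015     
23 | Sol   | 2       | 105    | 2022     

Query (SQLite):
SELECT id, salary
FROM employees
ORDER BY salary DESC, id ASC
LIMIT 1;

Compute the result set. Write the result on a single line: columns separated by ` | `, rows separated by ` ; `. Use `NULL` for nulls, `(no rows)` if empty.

19 | 122

Sort by salary desc, tiebreak id asc: (122, id=19), (119, id=21), (105, id=23), (101, id=22) …. Take first 1.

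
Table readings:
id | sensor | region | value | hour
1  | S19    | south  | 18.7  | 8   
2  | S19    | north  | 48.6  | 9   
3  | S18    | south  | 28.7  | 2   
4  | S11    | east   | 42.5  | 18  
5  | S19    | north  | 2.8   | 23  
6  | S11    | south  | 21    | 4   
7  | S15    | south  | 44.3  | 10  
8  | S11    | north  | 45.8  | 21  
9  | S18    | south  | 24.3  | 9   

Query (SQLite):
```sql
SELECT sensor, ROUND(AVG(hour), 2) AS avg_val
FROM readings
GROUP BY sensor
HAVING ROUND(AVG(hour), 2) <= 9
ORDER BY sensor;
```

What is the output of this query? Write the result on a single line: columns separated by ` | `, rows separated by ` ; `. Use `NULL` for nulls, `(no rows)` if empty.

S18 | 5.5

Partition readings by sensor; compute ROUND(AVG(hour), 2) within each group.
HAVING: keep groups where ROUND(AVG(hour), 2) <= 9.
  S11: ids {4, 6, 8} → ROUND(AVG(hour), 2)=14.33
  S15: ids {7} → ROUND(AVG(hour), 2)=10
  S18: ids {3, 9} → ROUND(AVG(hour), 2)=5.5
  S19: ids {1, 2, 5} → ROUND(AVG(hour), 2)=13.33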